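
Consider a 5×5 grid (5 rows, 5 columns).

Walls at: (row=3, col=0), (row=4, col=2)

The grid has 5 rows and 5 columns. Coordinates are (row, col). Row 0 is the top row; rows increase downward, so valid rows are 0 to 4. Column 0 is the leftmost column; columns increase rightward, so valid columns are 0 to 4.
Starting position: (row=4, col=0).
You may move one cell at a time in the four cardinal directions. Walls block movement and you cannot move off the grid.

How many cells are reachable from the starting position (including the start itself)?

Answer: Reachable cells: 23

Derivation:
BFS flood-fill from (row=4, col=0):
  Distance 0: (row=4, col=0)
  Distance 1: (row=4, col=1)
  Distance 2: (row=3, col=1)
  Distance 3: (row=2, col=1), (row=3, col=2)
  Distance 4: (row=1, col=1), (row=2, col=0), (row=2, col=2), (row=3, col=3)
  Distance 5: (row=0, col=1), (row=1, col=0), (row=1, col=2), (row=2, col=3), (row=3, col=4), (row=4, col=3)
  Distance 6: (row=0, col=0), (row=0, col=2), (row=1, col=3), (row=2, col=4), (row=4, col=4)
  Distance 7: (row=0, col=3), (row=1, col=4)
  Distance 8: (row=0, col=4)
Total reachable: 23 (grid has 23 open cells total)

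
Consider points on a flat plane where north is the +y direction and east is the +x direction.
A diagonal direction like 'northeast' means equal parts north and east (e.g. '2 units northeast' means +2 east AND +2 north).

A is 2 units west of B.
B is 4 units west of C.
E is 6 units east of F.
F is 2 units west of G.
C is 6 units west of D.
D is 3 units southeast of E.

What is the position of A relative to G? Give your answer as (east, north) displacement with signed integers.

Place G at the origin (east=0, north=0).
  F is 2 units west of G: delta (east=-2, north=+0); F at (east=-2, north=0).
  E is 6 units east of F: delta (east=+6, north=+0); E at (east=4, north=0).
  D is 3 units southeast of E: delta (east=+3, north=-3); D at (east=7, north=-3).
  C is 6 units west of D: delta (east=-6, north=+0); C at (east=1, north=-3).
  B is 4 units west of C: delta (east=-4, north=+0); B at (east=-3, north=-3).
  A is 2 units west of B: delta (east=-2, north=+0); A at (east=-5, north=-3).
Therefore A relative to G: (east=-5, north=-3).

Answer: A is at (east=-5, north=-3) relative to G.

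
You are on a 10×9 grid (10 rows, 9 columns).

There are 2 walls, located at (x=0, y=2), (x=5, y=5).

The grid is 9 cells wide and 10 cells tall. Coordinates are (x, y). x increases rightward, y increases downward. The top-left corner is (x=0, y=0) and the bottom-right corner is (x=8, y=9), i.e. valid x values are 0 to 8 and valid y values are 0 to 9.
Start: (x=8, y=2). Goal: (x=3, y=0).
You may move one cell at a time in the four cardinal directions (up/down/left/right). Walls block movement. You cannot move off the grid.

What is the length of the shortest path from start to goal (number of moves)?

Answer: Shortest path length: 7

Derivation:
BFS from (x=8, y=2) until reaching (x=3, y=0):
  Distance 0: (x=8, y=2)
  Distance 1: (x=8, y=1), (x=7, y=2), (x=8, y=3)
  Distance 2: (x=8, y=0), (x=7, y=1), (x=6, y=2), (x=7, y=3), (x=8, y=4)
  Distance 3: (x=7, y=0), (x=6, y=1), (x=5, y=2), (x=6, y=3), (x=7, y=4), (x=8, y=5)
  Distance 4: (x=6, y=0), (x=5, y=1), (x=4, y=2), (x=5, y=3), (x=6, y=4), (x=7, y=5), (x=8, y=6)
  Distance 5: (x=5, y=0), (x=4, y=1), (x=3, y=2), (x=4, y=3), (x=5, y=4), (x=6, y=5), (x=7, y=6), (x=8, y=7)
  Distance 6: (x=4, y=0), (x=3, y=1), (x=2, y=2), (x=3, y=3), (x=4, y=4), (x=6, y=6), (x=7, y=7), (x=8, y=8)
  Distance 7: (x=3, y=0), (x=2, y=1), (x=1, y=2), (x=2, y=3), (x=3, y=4), (x=4, y=5), (x=5, y=6), (x=6, y=7), (x=7, y=8), (x=8, y=9)  <- goal reached here
One shortest path (7 moves): (x=8, y=2) -> (x=7, y=2) -> (x=6, y=2) -> (x=5, y=2) -> (x=4, y=2) -> (x=3, y=2) -> (x=3, y=1) -> (x=3, y=0)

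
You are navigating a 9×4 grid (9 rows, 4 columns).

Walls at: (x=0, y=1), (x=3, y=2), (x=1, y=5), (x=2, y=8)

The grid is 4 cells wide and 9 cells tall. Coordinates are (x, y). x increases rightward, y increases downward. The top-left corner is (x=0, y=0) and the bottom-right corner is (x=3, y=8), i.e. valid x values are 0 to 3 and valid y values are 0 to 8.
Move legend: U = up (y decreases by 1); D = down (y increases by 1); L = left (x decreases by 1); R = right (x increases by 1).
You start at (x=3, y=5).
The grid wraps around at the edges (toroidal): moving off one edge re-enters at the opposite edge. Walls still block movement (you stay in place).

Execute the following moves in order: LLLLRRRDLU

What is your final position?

Start: (x=3, y=5)
  L (left): (x=3, y=5) -> (x=2, y=5)
  [×3]L (left): blocked, stay at (x=2, y=5)
  R (right): (x=2, y=5) -> (x=3, y=5)
  R (right): (x=3, y=5) -> (x=0, y=5)
  R (right): blocked, stay at (x=0, y=5)
  D (down): (x=0, y=5) -> (x=0, y=6)
  L (left): (x=0, y=6) -> (x=3, y=6)
  U (up): (x=3, y=6) -> (x=3, y=5)
Final: (x=3, y=5)

Answer: Final position: (x=3, y=5)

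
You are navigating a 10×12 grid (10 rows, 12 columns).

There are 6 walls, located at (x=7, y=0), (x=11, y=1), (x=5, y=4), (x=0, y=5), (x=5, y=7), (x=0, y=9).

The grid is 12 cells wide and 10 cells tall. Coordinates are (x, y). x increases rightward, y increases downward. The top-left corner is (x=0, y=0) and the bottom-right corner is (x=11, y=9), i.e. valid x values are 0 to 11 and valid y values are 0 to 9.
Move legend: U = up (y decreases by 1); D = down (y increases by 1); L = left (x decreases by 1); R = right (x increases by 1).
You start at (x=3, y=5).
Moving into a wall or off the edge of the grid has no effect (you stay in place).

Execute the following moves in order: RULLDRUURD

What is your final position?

Answer: Final position: (x=4, y=4)

Derivation:
Start: (x=3, y=5)
  R (right): (x=3, y=5) -> (x=4, y=5)
  U (up): (x=4, y=5) -> (x=4, y=4)
  L (left): (x=4, y=4) -> (x=3, y=4)
  L (left): (x=3, y=4) -> (x=2, y=4)
  D (down): (x=2, y=4) -> (x=2, y=5)
  R (right): (x=2, y=5) -> (x=3, y=5)
  U (up): (x=3, y=5) -> (x=3, y=4)
  U (up): (x=3, y=4) -> (x=3, y=3)
  R (right): (x=3, y=3) -> (x=4, y=3)
  D (down): (x=4, y=3) -> (x=4, y=4)
Final: (x=4, y=4)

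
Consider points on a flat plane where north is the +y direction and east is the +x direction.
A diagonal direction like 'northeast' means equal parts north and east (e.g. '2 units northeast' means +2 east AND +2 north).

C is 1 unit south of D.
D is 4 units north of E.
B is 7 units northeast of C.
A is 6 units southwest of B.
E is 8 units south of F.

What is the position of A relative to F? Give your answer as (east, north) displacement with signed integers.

Answer: A is at (east=1, north=-4) relative to F.

Derivation:
Place F at the origin (east=0, north=0).
  E is 8 units south of F: delta (east=+0, north=-8); E at (east=0, north=-8).
  D is 4 units north of E: delta (east=+0, north=+4); D at (east=0, north=-4).
  C is 1 unit south of D: delta (east=+0, north=-1); C at (east=0, north=-5).
  B is 7 units northeast of C: delta (east=+7, north=+7); B at (east=7, north=2).
  A is 6 units southwest of B: delta (east=-6, north=-6); A at (east=1, north=-4).
Therefore A relative to F: (east=1, north=-4).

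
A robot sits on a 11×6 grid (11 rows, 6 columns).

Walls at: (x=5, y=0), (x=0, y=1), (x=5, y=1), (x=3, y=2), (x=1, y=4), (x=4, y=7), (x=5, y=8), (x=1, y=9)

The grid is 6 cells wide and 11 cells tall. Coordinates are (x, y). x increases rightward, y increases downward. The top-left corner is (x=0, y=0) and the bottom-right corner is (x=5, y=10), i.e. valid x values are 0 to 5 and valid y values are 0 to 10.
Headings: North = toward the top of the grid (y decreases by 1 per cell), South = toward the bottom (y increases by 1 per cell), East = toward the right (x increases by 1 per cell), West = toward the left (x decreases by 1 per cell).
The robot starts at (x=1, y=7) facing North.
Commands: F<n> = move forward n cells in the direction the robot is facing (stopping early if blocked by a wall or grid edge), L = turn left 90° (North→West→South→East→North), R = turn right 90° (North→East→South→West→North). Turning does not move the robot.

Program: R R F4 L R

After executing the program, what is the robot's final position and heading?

Answer: Final position: (x=1, y=8), facing South

Derivation:
Start: (x=1, y=7), facing North
  R: turn right, now facing East
  R: turn right, now facing South
  F4: move forward 1/4 (blocked), now at (x=1, y=8)
  L: turn left, now facing East
  R: turn right, now facing South
Final: (x=1, y=8), facing South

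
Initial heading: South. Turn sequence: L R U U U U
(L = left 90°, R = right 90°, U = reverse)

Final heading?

Start: South
  L (left (90° counter-clockwise)) -> East
  R (right (90° clockwise)) -> South
  U (U-turn (180°)) -> North
  U (U-turn (180°)) -> South
  U (U-turn (180°)) -> North
  U (U-turn (180°)) -> South
Final: South

Answer: Final heading: South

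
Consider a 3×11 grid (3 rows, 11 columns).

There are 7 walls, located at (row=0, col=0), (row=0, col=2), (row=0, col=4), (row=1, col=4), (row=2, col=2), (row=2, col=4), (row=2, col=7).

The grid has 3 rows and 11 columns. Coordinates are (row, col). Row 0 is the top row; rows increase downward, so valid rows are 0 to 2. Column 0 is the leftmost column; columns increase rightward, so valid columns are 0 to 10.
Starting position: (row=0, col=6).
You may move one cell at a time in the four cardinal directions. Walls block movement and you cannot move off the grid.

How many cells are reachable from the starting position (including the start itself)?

BFS flood-fill from (row=0, col=6):
  Distance 0: (row=0, col=6)
  Distance 1: (row=0, col=5), (row=0, col=7), (row=1, col=6)
  Distance 2: (row=0, col=8), (row=1, col=5), (row=1, col=7), (row=2, col=6)
  Distance 3: (row=0, col=9), (row=1, col=8), (row=2, col=5)
  Distance 4: (row=0, col=10), (row=1, col=9), (row=2, col=8)
  Distance 5: (row=1, col=10), (row=2, col=9)
  Distance 6: (row=2, col=10)
Total reachable: 17 (grid has 26 open cells total)

Answer: Reachable cells: 17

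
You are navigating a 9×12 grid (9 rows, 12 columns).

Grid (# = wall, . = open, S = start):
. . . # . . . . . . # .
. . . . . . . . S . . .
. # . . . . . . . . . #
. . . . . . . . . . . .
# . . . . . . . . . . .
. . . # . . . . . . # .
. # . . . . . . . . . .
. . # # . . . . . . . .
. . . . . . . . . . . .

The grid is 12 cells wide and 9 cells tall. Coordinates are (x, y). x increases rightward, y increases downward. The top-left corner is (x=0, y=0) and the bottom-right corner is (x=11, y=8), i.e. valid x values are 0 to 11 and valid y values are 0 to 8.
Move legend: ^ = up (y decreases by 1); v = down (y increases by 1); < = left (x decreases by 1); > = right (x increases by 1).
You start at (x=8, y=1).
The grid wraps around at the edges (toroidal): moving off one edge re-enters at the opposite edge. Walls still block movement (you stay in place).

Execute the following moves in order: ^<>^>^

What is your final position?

Start: (x=8, y=1)
  ^ (up): (x=8, y=1) -> (x=8, y=0)
  < (left): (x=8, y=0) -> (x=7, y=0)
  > (right): (x=7, y=0) -> (x=8, y=0)
  ^ (up): (x=8, y=0) -> (x=8, y=8)
  > (right): (x=8, y=8) -> (x=9, y=8)
  ^ (up): (x=9, y=8) -> (x=9, y=7)
Final: (x=9, y=7)

Answer: Final position: (x=9, y=7)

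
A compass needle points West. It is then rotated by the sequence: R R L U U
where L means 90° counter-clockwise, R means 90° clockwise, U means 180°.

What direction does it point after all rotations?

Answer: Final heading: North

Derivation:
Start: West
  R (right (90° clockwise)) -> North
  R (right (90° clockwise)) -> East
  L (left (90° counter-clockwise)) -> North
  U (U-turn (180°)) -> South
  U (U-turn (180°)) -> North
Final: North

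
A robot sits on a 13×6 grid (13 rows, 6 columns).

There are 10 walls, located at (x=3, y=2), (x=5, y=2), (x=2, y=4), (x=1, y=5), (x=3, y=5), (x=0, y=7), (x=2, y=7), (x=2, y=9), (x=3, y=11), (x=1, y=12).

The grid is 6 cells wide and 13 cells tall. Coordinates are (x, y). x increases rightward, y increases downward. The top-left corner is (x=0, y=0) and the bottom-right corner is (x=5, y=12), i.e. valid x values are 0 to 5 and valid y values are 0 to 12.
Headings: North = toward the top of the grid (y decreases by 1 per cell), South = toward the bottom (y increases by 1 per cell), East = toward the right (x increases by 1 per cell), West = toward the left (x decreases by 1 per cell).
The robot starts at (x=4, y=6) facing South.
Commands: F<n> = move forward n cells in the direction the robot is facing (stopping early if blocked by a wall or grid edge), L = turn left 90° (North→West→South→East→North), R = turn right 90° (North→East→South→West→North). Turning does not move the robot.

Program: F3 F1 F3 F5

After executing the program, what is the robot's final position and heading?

Answer: Final position: (x=4, y=12), facing South

Derivation:
Start: (x=4, y=6), facing South
  F3: move forward 3, now at (x=4, y=9)
  F1: move forward 1, now at (x=4, y=10)
  F3: move forward 2/3 (blocked), now at (x=4, y=12)
  F5: move forward 0/5 (blocked), now at (x=4, y=12)
Final: (x=4, y=12), facing South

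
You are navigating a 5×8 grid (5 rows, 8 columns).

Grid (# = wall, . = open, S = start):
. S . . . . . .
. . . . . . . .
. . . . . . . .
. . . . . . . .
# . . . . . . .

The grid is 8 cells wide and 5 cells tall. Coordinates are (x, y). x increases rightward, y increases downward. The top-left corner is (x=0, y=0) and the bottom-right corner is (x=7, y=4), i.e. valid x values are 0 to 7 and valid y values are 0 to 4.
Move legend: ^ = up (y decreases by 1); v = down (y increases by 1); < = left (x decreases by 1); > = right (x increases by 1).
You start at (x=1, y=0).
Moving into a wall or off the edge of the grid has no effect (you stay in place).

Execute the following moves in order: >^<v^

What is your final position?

Answer: Final position: (x=1, y=0)

Derivation:
Start: (x=1, y=0)
  > (right): (x=1, y=0) -> (x=2, y=0)
  ^ (up): blocked, stay at (x=2, y=0)
  < (left): (x=2, y=0) -> (x=1, y=0)
  v (down): (x=1, y=0) -> (x=1, y=1)
  ^ (up): (x=1, y=1) -> (x=1, y=0)
Final: (x=1, y=0)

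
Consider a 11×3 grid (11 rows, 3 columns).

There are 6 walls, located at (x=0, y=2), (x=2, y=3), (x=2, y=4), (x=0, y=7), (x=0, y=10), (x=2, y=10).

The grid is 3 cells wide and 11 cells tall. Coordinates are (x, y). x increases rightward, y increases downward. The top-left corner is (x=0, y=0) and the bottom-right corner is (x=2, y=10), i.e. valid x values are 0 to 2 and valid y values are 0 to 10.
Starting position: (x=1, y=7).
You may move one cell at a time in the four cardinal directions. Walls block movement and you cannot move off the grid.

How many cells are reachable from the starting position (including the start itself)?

BFS flood-fill from (x=1, y=7):
  Distance 0: (x=1, y=7)
  Distance 1: (x=1, y=6), (x=2, y=7), (x=1, y=8)
  Distance 2: (x=1, y=5), (x=0, y=6), (x=2, y=6), (x=0, y=8), (x=2, y=8), (x=1, y=9)
  Distance 3: (x=1, y=4), (x=0, y=5), (x=2, y=5), (x=0, y=9), (x=2, y=9), (x=1, y=10)
  Distance 4: (x=1, y=3), (x=0, y=4)
  Distance 5: (x=1, y=2), (x=0, y=3)
  Distance 6: (x=1, y=1), (x=2, y=2)
  Distance 7: (x=1, y=0), (x=0, y=1), (x=2, y=1)
  Distance 8: (x=0, y=0), (x=2, y=0)
Total reachable: 27 (grid has 27 open cells total)

Answer: Reachable cells: 27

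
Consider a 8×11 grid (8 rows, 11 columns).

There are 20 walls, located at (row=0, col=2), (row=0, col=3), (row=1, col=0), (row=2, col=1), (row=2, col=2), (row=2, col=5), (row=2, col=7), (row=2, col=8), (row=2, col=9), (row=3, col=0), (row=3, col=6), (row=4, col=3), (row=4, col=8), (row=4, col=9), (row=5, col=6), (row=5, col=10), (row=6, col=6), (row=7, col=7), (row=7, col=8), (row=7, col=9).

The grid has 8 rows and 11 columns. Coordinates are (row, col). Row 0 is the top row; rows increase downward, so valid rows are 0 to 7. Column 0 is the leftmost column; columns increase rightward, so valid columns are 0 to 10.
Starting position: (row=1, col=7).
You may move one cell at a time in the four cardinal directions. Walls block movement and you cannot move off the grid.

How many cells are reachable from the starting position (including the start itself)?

Answer: Reachable cells: 67

Derivation:
BFS flood-fill from (row=1, col=7):
  Distance 0: (row=1, col=7)
  Distance 1: (row=0, col=7), (row=1, col=6), (row=1, col=8)
  Distance 2: (row=0, col=6), (row=0, col=8), (row=1, col=5), (row=1, col=9), (row=2, col=6)
  Distance 3: (row=0, col=5), (row=0, col=9), (row=1, col=4), (row=1, col=10)
  Distance 4: (row=0, col=4), (row=0, col=10), (row=1, col=3), (row=2, col=4), (row=2, col=10)
  Distance 5: (row=1, col=2), (row=2, col=3), (row=3, col=4), (row=3, col=10)
  Distance 6: (row=1, col=1), (row=3, col=3), (row=3, col=5), (row=3, col=9), (row=4, col=4), (row=4, col=10)
  Distance 7: (row=0, col=1), (row=3, col=2), (row=3, col=8), (row=4, col=5), (row=5, col=4)
  Distance 8: (row=0, col=0), (row=3, col=1), (row=3, col=7), (row=4, col=2), (row=4, col=6), (row=5, col=3), (row=5, col=5), (row=6, col=4)
  Distance 9: (row=4, col=1), (row=4, col=7), (row=5, col=2), (row=6, col=3), (row=6, col=5), (row=7, col=4)
  Distance 10: (row=4, col=0), (row=5, col=1), (row=5, col=7), (row=6, col=2), (row=7, col=3), (row=7, col=5)
  Distance 11: (row=5, col=0), (row=5, col=8), (row=6, col=1), (row=6, col=7), (row=7, col=2), (row=7, col=6)
  Distance 12: (row=5, col=9), (row=6, col=0), (row=6, col=8), (row=7, col=1)
  Distance 13: (row=6, col=9), (row=7, col=0)
  Distance 14: (row=6, col=10)
  Distance 15: (row=7, col=10)
Total reachable: 67 (grid has 68 open cells total)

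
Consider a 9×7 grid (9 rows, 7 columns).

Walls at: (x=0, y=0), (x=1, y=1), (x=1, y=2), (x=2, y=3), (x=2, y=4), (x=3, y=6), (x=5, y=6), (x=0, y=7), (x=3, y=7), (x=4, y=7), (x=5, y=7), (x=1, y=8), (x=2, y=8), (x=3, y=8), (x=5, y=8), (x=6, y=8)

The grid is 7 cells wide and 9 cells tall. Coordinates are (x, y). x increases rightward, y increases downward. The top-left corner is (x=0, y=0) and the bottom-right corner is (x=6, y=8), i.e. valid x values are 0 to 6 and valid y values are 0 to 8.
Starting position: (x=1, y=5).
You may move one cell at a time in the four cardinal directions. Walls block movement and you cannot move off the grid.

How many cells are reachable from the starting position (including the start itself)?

Answer: Reachable cells: 45

Derivation:
BFS flood-fill from (x=1, y=5):
  Distance 0: (x=1, y=5)
  Distance 1: (x=1, y=4), (x=0, y=5), (x=2, y=5), (x=1, y=6)
  Distance 2: (x=1, y=3), (x=0, y=4), (x=3, y=5), (x=0, y=6), (x=2, y=6), (x=1, y=7)
  Distance 3: (x=0, y=3), (x=3, y=4), (x=4, y=5), (x=2, y=7)
  Distance 4: (x=0, y=2), (x=3, y=3), (x=4, y=4), (x=5, y=5), (x=4, y=6)
  Distance 5: (x=0, y=1), (x=3, y=2), (x=4, y=3), (x=5, y=4), (x=6, y=5)
  Distance 6: (x=3, y=1), (x=2, y=2), (x=4, y=2), (x=5, y=3), (x=6, y=4), (x=6, y=6)
  Distance 7: (x=3, y=0), (x=2, y=1), (x=4, y=1), (x=5, y=2), (x=6, y=3), (x=6, y=7)
  Distance 8: (x=2, y=0), (x=4, y=0), (x=5, y=1), (x=6, y=2)
  Distance 9: (x=1, y=0), (x=5, y=0), (x=6, y=1)
  Distance 10: (x=6, y=0)
Total reachable: 45 (grid has 47 open cells total)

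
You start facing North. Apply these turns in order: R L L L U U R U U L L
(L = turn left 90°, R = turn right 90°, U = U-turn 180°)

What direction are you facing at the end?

Answer: Final heading: East

Derivation:
Start: North
  R (right (90° clockwise)) -> East
  L (left (90° counter-clockwise)) -> North
  L (left (90° counter-clockwise)) -> West
  L (left (90° counter-clockwise)) -> South
  U (U-turn (180°)) -> North
  U (U-turn (180°)) -> South
  R (right (90° clockwise)) -> West
  U (U-turn (180°)) -> East
  U (U-turn (180°)) -> West
  L (left (90° counter-clockwise)) -> South
  L (left (90° counter-clockwise)) -> East
Final: East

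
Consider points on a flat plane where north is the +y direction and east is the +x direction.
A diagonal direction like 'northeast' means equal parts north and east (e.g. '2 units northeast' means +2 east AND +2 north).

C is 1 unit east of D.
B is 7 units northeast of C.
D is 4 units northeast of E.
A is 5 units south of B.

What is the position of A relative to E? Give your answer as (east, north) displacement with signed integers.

Answer: A is at (east=12, north=6) relative to E.

Derivation:
Place E at the origin (east=0, north=0).
  D is 4 units northeast of E: delta (east=+4, north=+4); D at (east=4, north=4).
  C is 1 unit east of D: delta (east=+1, north=+0); C at (east=5, north=4).
  B is 7 units northeast of C: delta (east=+7, north=+7); B at (east=12, north=11).
  A is 5 units south of B: delta (east=+0, north=-5); A at (east=12, north=6).
Therefore A relative to E: (east=12, north=6).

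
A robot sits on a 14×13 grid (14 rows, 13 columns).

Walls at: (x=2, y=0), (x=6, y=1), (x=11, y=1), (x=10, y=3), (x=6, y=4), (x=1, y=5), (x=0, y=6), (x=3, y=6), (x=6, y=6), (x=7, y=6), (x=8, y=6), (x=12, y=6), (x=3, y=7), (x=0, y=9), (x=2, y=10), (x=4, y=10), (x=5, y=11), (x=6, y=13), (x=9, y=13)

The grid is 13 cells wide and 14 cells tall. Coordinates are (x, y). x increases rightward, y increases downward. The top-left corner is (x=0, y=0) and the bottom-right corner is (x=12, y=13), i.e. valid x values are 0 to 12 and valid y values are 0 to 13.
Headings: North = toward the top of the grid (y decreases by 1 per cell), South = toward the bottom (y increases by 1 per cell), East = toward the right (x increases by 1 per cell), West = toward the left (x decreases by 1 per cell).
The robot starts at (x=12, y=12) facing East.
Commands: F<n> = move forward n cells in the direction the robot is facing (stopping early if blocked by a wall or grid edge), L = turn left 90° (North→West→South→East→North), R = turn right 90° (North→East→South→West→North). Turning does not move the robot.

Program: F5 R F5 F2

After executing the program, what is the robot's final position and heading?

Start: (x=12, y=12), facing East
  F5: move forward 0/5 (blocked), now at (x=12, y=12)
  R: turn right, now facing South
  F5: move forward 1/5 (blocked), now at (x=12, y=13)
  F2: move forward 0/2 (blocked), now at (x=12, y=13)
Final: (x=12, y=13), facing South

Answer: Final position: (x=12, y=13), facing South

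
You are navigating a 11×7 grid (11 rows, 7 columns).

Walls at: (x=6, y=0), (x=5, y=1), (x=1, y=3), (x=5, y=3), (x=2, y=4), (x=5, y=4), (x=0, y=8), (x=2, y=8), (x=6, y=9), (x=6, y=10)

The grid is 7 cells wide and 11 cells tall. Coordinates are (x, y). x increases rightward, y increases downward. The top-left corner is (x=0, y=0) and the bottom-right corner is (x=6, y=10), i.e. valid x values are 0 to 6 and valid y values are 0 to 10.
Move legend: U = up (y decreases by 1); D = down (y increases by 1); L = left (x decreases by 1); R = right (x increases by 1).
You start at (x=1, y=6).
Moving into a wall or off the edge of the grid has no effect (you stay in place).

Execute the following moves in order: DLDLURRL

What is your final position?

Start: (x=1, y=6)
  D (down): (x=1, y=6) -> (x=1, y=7)
  L (left): (x=1, y=7) -> (x=0, y=7)
  D (down): blocked, stay at (x=0, y=7)
  L (left): blocked, stay at (x=0, y=7)
  U (up): (x=0, y=7) -> (x=0, y=6)
  R (right): (x=0, y=6) -> (x=1, y=6)
  R (right): (x=1, y=6) -> (x=2, y=6)
  L (left): (x=2, y=6) -> (x=1, y=6)
Final: (x=1, y=6)

Answer: Final position: (x=1, y=6)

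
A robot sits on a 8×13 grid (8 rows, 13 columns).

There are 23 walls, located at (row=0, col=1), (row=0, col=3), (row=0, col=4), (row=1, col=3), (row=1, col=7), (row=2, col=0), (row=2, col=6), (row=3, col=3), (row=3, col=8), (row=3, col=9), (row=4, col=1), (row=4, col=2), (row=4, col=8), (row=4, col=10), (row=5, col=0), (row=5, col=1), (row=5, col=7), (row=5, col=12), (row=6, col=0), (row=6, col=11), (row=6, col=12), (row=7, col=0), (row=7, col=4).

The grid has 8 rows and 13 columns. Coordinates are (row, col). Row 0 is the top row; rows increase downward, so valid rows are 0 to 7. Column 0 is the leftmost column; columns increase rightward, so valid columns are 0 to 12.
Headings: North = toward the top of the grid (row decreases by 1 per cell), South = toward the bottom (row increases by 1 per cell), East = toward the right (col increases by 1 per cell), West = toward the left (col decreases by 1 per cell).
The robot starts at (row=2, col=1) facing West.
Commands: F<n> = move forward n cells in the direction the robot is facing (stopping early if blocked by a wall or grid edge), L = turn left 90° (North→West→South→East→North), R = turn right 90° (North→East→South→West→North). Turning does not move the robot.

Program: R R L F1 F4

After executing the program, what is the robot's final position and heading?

Start: (row=2, col=1), facing West
  R: turn right, now facing North
  R: turn right, now facing East
  L: turn left, now facing North
  F1: move forward 1, now at (row=1, col=1)
  F4: move forward 0/4 (blocked), now at (row=1, col=1)
Final: (row=1, col=1), facing North

Answer: Final position: (row=1, col=1), facing North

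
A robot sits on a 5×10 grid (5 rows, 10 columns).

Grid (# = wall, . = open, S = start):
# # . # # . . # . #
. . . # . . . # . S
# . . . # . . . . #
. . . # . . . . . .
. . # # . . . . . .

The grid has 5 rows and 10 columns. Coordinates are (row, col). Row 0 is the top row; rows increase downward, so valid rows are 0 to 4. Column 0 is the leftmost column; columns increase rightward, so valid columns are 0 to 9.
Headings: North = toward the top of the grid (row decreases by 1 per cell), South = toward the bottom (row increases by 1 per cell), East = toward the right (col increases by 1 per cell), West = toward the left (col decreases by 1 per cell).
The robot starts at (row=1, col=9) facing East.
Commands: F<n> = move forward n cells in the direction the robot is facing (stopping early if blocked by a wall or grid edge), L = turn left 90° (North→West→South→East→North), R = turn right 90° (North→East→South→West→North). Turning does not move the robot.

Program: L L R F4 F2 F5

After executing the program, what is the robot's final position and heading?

Answer: Final position: (row=1, col=9), facing North

Derivation:
Start: (row=1, col=9), facing East
  L: turn left, now facing North
  L: turn left, now facing West
  R: turn right, now facing North
  F4: move forward 0/4 (blocked), now at (row=1, col=9)
  F2: move forward 0/2 (blocked), now at (row=1, col=9)
  F5: move forward 0/5 (blocked), now at (row=1, col=9)
Final: (row=1, col=9), facing North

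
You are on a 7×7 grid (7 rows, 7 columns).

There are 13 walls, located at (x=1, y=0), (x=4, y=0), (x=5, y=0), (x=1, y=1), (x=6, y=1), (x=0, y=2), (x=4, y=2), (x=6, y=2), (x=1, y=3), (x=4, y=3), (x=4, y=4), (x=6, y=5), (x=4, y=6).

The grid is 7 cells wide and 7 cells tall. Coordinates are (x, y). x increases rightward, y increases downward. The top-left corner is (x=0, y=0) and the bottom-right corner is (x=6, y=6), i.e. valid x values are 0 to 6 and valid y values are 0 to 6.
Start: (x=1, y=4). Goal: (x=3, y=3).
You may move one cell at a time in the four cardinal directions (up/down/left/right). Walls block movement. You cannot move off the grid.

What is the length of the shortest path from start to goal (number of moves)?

Answer: Shortest path length: 3

Derivation:
BFS from (x=1, y=4) until reaching (x=3, y=3):
  Distance 0: (x=1, y=4)
  Distance 1: (x=0, y=4), (x=2, y=4), (x=1, y=5)
  Distance 2: (x=0, y=3), (x=2, y=3), (x=3, y=4), (x=0, y=5), (x=2, y=5), (x=1, y=6)
  Distance 3: (x=2, y=2), (x=3, y=3), (x=3, y=5), (x=0, y=6), (x=2, y=6)  <- goal reached here
One shortest path (3 moves): (x=1, y=4) -> (x=2, y=4) -> (x=3, y=4) -> (x=3, y=3)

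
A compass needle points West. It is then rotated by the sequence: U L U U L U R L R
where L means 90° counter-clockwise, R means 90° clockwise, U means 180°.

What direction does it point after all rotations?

Start: West
  U (U-turn (180°)) -> East
  L (left (90° counter-clockwise)) -> North
  U (U-turn (180°)) -> South
  U (U-turn (180°)) -> North
  L (left (90° counter-clockwise)) -> West
  U (U-turn (180°)) -> East
  R (right (90° clockwise)) -> South
  L (left (90° counter-clockwise)) -> East
  R (right (90° clockwise)) -> South
Final: South

Answer: Final heading: South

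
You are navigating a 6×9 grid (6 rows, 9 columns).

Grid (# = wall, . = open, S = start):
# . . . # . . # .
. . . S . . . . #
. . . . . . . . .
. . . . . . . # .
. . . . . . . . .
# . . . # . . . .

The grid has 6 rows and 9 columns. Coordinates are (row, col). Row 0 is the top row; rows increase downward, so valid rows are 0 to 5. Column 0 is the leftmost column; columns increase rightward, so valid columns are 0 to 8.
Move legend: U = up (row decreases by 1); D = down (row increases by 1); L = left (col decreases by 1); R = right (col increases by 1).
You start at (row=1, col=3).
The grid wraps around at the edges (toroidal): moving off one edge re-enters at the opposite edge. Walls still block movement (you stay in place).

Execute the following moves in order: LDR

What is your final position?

Answer: Final position: (row=2, col=3)

Derivation:
Start: (row=1, col=3)
  L (left): (row=1, col=3) -> (row=1, col=2)
  D (down): (row=1, col=2) -> (row=2, col=2)
  R (right): (row=2, col=2) -> (row=2, col=3)
Final: (row=2, col=3)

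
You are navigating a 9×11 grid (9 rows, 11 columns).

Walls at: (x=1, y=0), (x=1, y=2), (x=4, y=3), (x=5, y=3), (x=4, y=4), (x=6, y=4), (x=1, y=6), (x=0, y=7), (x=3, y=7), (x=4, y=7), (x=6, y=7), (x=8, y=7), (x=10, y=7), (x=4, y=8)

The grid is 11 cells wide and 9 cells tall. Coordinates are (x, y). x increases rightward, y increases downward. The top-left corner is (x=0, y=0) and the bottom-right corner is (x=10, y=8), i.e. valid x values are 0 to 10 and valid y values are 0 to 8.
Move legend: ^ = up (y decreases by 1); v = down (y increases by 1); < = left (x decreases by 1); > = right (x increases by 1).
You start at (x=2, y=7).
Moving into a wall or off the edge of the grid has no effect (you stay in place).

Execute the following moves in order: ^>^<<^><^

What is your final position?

Answer: Final position: (x=1, y=3)

Derivation:
Start: (x=2, y=7)
  ^ (up): (x=2, y=7) -> (x=2, y=6)
  > (right): (x=2, y=6) -> (x=3, y=6)
  ^ (up): (x=3, y=6) -> (x=3, y=5)
  < (left): (x=3, y=5) -> (x=2, y=5)
  < (left): (x=2, y=5) -> (x=1, y=5)
  ^ (up): (x=1, y=5) -> (x=1, y=4)
  > (right): (x=1, y=4) -> (x=2, y=4)
  < (left): (x=2, y=4) -> (x=1, y=4)
  ^ (up): (x=1, y=4) -> (x=1, y=3)
Final: (x=1, y=3)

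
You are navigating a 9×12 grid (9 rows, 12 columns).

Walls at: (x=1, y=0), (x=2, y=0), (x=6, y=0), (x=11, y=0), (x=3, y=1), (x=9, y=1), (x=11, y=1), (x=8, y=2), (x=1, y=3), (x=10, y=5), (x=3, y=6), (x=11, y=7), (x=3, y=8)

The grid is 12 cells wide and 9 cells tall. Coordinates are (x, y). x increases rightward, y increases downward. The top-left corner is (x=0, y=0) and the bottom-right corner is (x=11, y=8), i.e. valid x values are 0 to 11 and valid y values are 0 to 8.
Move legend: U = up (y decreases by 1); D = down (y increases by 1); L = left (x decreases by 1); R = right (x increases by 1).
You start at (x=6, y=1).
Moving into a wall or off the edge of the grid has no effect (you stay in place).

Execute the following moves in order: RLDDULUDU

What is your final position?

Start: (x=6, y=1)
  R (right): (x=6, y=1) -> (x=7, y=1)
  L (left): (x=7, y=1) -> (x=6, y=1)
  D (down): (x=6, y=1) -> (x=6, y=2)
  D (down): (x=6, y=2) -> (x=6, y=3)
  U (up): (x=6, y=3) -> (x=6, y=2)
  L (left): (x=6, y=2) -> (x=5, y=2)
  U (up): (x=5, y=2) -> (x=5, y=1)
  D (down): (x=5, y=1) -> (x=5, y=2)
  U (up): (x=5, y=2) -> (x=5, y=1)
Final: (x=5, y=1)

Answer: Final position: (x=5, y=1)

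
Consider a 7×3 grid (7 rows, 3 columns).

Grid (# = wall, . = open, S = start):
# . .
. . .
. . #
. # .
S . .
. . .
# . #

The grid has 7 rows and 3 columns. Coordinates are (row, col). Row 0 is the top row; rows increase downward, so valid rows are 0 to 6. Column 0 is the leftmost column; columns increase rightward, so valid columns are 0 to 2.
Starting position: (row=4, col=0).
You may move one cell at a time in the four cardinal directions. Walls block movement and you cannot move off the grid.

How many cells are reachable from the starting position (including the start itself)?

BFS flood-fill from (row=4, col=0):
  Distance 0: (row=4, col=0)
  Distance 1: (row=3, col=0), (row=4, col=1), (row=5, col=0)
  Distance 2: (row=2, col=0), (row=4, col=2), (row=5, col=1)
  Distance 3: (row=1, col=0), (row=2, col=1), (row=3, col=2), (row=5, col=2), (row=6, col=1)
  Distance 4: (row=1, col=1)
  Distance 5: (row=0, col=1), (row=1, col=2)
  Distance 6: (row=0, col=2)
Total reachable: 16 (grid has 16 open cells total)

Answer: Reachable cells: 16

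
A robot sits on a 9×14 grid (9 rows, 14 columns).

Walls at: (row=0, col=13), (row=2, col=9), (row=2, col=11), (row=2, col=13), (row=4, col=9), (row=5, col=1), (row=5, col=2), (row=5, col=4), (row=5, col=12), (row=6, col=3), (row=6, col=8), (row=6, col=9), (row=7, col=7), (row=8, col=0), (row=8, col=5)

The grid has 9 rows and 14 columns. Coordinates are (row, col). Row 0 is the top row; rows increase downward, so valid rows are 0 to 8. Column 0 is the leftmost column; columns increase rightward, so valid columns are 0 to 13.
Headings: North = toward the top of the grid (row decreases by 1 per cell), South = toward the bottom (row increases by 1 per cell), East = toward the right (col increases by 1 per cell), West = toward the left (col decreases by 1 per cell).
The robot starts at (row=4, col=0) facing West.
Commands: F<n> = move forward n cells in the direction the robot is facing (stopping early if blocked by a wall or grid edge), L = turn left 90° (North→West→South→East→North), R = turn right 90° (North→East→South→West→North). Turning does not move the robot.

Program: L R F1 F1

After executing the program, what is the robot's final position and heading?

Answer: Final position: (row=4, col=0), facing West

Derivation:
Start: (row=4, col=0), facing West
  L: turn left, now facing South
  R: turn right, now facing West
  F1: move forward 0/1 (blocked), now at (row=4, col=0)
  F1: move forward 0/1 (blocked), now at (row=4, col=0)
Final: (row=4, col=0), facing West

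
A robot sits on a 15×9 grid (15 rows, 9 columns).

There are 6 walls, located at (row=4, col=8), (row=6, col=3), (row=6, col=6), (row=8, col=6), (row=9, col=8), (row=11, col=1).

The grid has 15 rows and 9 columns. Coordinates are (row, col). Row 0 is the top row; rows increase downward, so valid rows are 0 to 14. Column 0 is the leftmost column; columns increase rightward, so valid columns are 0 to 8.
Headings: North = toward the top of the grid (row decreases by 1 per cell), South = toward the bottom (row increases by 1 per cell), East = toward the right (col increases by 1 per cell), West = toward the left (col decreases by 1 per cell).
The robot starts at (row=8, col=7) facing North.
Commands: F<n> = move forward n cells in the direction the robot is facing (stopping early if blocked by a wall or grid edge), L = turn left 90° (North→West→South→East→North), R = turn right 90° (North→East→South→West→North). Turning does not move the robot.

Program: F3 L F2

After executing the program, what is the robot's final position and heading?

Start: (row=8, col=7), facing North
  F3: move forward 3, now at (row=5, col=7)
  L: turn left, now facing West
  F2: move forward 2, now at (row=5, col=5)
Final: (row=5, col=5), facing West

Answer: Final position: (row=5, col=5), facing West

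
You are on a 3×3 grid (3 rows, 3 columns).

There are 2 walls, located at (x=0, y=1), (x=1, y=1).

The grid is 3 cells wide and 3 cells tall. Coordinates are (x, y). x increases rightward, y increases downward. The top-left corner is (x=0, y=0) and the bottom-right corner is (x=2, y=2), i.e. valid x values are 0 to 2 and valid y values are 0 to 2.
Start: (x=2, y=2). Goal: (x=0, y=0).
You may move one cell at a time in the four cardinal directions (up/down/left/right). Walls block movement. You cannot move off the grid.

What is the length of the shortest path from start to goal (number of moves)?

BFS from (x=2, y=2) until reaching (x=0, y=0):
  Distance 0: (x=2, y=2)
  Distance 1: (x=2, y=1), (x=1, y=2)
  Distance 2: (x=2, y=0), (x=0, y=2)
  Distance 3: (x=1, y=0)
  Distance 4: (x=0, y=0)  <- goal reached here
One shortest path (4 moves): (x=2, y=2) -> (x=2, y=1) -> (x=2, y=0) -> (x=1, y=0) -> (x=0, y=0)

Answer: Shortest path length: 4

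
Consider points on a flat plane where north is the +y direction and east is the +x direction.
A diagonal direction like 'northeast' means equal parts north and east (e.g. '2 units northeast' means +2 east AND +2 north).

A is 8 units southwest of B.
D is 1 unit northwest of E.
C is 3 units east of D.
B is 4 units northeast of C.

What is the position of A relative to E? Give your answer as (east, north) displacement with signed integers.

Answer: A is at (east=-2, north=-3) relative to E.

Derivation:
Place E at the origin (east=0, north=0).
  D is 1 unit northwest of E: delta (east=-1, north=+1); D at (east=-1, north=1).
  C is 3 units east of D: delta (east=+3, north=+0); C at (east=2, north=1).
  B is 4 units northeast of C: delta (east=+4, north=+4); B at (east=6, north=5).
  A is 8 units southwest of B: delta (east=-8, north=-8); A at (east=-2, north=-3).
Therefore A relative to E: (east=-2, north=-3).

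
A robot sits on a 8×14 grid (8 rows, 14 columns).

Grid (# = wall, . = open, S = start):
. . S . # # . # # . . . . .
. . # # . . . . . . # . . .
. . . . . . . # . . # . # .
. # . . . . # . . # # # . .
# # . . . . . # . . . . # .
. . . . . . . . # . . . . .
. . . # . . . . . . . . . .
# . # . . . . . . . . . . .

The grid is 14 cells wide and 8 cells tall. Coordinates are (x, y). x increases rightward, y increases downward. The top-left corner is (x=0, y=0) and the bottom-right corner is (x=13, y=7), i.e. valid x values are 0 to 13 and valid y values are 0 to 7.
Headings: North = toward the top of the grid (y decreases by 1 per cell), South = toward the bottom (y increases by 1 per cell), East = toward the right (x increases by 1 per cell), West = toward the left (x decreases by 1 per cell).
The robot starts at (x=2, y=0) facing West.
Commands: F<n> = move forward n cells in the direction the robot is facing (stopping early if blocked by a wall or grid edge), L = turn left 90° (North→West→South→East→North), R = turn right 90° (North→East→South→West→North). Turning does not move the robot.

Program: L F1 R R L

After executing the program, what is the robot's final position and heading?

Start: (x=2, y=0), facing West
  L: turn left, now facing South
  F1: move forward 0/1 (blocked), now at (x=2, y=0)
  R: turn right, now facing West
  R: turn right, now facing North
  L: turn left, now facing West
Final: (x=2, y=0), facing West

Answer: Final position: (x=2, y=0), facing West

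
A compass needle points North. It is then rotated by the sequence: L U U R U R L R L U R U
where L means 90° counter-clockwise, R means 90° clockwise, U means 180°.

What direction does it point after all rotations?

Start: North
  L (left (90° counter-clockwise)) -> West
  U (U-turn (180°)) -> East
  U (U-turn (180°)) -> West
  R (right (90° clockwise)) -> North
  U (U-turn (180°)) -> South
  R (right (90° clockwise)) -> West
  L (left (90° counter-clockwise)) -> South
  R (right (90° clockwise)) -> West
  L (left (90° counter-clockwise)) -> South
  U (U-turn (180°)) -> North
  R (right (90° clockwise)) -> East
  U (U-turn (180°)) -> West
Final: West

Answer: Final heading: West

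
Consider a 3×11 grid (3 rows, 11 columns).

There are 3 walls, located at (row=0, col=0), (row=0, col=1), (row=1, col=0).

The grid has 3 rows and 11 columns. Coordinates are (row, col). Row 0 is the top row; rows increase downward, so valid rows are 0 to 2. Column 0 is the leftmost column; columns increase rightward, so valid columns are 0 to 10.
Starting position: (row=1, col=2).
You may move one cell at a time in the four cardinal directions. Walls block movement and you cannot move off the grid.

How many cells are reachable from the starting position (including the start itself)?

Answer: Reachable cells: 30

Derivation:
BFS flood-fill from (row=1, col=2):
  Distance 0: (row=1, col=2)
  Distance 1: (row=0, col=2), (row=1, col=1), (row=1, col=3), (row=2, col=2)
  Distance 2: (row=0, col=3), (row=1, col=4), (row=2, col=1), (row=2, col=3)
  Distance 3: (row=0, col=4), (row=1, col=5), (row=2, col=0), (row=2, col=4)
  Distance 4: (row=0, col=5), (row=1, col=6), (row=2, col=5)
  Distance 5: (row=0, col=6), (row=1, col=7), (row=2, col=6)
  Distance 6: (row=0, col=7), (row=1, col=8), (row=2, col=7)
  Distance 7: (row=0, col=8), (row=1, col=9), (row=2, col=8)
  Distance 8: (row=0, col=9), (row=1, col=10), (row=2, col=9)
  Distance 9: (row=0, col=10), (row=2, col=10)
Total reachable: 30 (grid has 30 open cells total)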